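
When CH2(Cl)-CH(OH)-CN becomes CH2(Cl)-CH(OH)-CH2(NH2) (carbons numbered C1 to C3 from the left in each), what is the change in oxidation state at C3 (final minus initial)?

Before: C3 has 1 bond to C, 3 bonds to N → oxidation state +3.
After: C3 has 1 bond to C, 2 bonds to H, 1 bond to N → oxidation state -1.
Δ = -1 − (+3) = -4, so this is a reduction at C3.

-4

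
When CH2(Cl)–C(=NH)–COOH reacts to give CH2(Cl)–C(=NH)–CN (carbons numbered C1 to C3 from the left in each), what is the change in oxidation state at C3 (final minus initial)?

Before: C3 has 1 bond to C, 3 bonds to O → oxidation state +3.
After: C3 has 1 bond to C, 3 bonds to N → oxidation state +3.
Δ = +3 − (+3) = 0, so no net redox change at C3.

0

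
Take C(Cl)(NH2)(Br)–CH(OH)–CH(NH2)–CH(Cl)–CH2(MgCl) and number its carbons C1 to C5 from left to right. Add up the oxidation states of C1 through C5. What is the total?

Assign +1 per bond to O/N/halogen, −1 per bond to H or an electropositive element, and 0 per bond to carbon. Tallying each carbon:
C1: 1C, 1N, 1Cl, 1Br → 0 + 1 + 1 + 1 = +3
C2: 2C, 1H, 1O → 0 − 1 + 1 = 0
C3: 2C, 1H, 1N → 0 − 1 + 1 = 0
C4: 2C, 1H, 1Cl → 0 − 1 + 1 = 0
C5: 1C, 2H, 1Mg → 0 − 2 − 1 = -3
Sum = +3 + 0 + 0 + 0 − 3 = 0.

0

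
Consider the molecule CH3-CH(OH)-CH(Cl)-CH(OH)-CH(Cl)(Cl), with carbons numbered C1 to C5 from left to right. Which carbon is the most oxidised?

Assign +1 per bond to O/N/halogen, −1 per bond to H or an electropositive element, and 0 per bond to carbon. Tallying each carbon:
C1: 1C, 3H → 0 − 3 = -3
C2: 2C, 1H, 1O → 0 − 1 + 1 = 0
C3: 2C, 1H, 1Cl → 0 − 1 + 1 = 0
C4: 2C, 1H, 1O → 0 − 1 + 1 = 0
C5: 1C, 1H, 2Cl → 0 − 1 + 2 = +1
The most oxidised carbon is C5 at +1.

C5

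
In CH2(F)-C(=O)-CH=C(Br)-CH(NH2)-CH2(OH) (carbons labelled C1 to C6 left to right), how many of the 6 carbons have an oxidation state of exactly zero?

1

Each bond to a more electronegative atom (O, N, halogen) counts +1, each bond to a less electronegative atom (H, metal, B, Si) counts −1, and each C–C bond counts 0. Tallying each carbon:
C1: 1C, 2H, 1F → 0 − 2 + 1 = -1
C2: 2C, 2O → 0 + 2 = +2
C3: 3C, 1H → 0 − 1 = -1
C4: 3C, 1Br → 0 + 1 = +1
C5: 2C, 1H, 1N → 0 − 1 + 1 = 0
C6: 1C, 2H, 1O → 0 − 2 + 1 = -1
1 carbon (C5) meets the condition.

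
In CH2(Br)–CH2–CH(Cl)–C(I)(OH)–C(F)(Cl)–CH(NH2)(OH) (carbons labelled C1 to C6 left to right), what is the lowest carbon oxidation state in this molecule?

-2

Tallying each carbon's bonds:
C1: 1C, 2H, 1Br → 0 − 2 + 1 = -1
C2: 2C, 2H → 0 − 2 = -2
C3: 2C, 1H, 1Cl → 0 − 1 + 1 = 0
C4: 2C, 1O, 1I → 0 + 1 + 1 = +2
C5: 2C, 1F, 1Cl → 0 + 1 + 1 = +2
C6: 1C, 1H, 1O, 1N → 0 − 1 + 1 + 1 = +1
The lowest value is -2.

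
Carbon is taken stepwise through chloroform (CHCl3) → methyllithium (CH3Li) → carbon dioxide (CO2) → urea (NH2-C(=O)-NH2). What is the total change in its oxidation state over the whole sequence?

Carbon oxidation states along the series — chloroform: +2, methyllithium: -4, carbon dioxide: +4, urea: +4.
Net change = +4 − (+2) = +2.

+2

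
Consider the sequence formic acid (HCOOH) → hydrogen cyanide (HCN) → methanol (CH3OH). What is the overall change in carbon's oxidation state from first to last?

Carbon oxidation states along the series — formic acid: +2, hydrogen cyanide: +2, methanol: -2.
Net change = -2 − (+2) = -4.

-4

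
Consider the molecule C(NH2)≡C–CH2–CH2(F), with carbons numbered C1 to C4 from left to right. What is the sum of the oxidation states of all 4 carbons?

-2

Count +1 for every bond to an atom more electronegative than carbon and −1 for every bond to one less electronegative; C–C bonds are 0. Tallying each carbon:
C1: 3C, 1N → 0 + 1 = +1
C2: 4C → 0 = 0
C3: 2C, 2H → 0 − 2 = -2
C4: 1C, 2H, 1F → 0 − 2 + 1 = -1
Sum = +1 + 0 − 2 − 1 = -2.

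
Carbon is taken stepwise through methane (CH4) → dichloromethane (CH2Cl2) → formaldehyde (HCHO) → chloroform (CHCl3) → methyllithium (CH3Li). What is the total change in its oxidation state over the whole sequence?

Carbon oxidation states along the series — methane: -4, dichloromethane: 0, formaldehyde: 0, chloroform: +2, methyllithium: -4.
Net change = -4 − (-4) = 0.

0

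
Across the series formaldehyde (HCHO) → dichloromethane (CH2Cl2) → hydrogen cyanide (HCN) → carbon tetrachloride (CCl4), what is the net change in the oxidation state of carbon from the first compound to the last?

+4

Carbon oxidation states along the series — formaldehyde: 0, dichloromethane: 0, hydrogen cyanide: +2, carbon tetrachloride: +4.
Net change = +4 − (0) = +4.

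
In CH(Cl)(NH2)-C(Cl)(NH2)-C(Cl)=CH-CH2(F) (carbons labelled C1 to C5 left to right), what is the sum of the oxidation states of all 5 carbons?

+2

Assign +1 per bond to O/N/halogen, −1 per bond to H or an electropositive element, and 0 per bond to carbon. Tallying each carbon:
C1: 1C, 1H, 1N, 1Cl → 0 − 1 + 1 + 1 = +1
C2: 2C, 1N, 1Cl → 0 + 1 + 1 = +2
C3: 3C, 1Cl → 0 + 1 = +1
C4: 3C, 1H → 0 − 1 = -1
C5: 1C, 2H, 1F → 0 − 2 + 1 = -1
Sum = +1 + 2 + 1 − 1 − 1 = +2.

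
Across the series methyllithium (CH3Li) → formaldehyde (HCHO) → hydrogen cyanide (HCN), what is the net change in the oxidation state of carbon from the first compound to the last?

Carbon oxidation states along the series — methyllithium: -4, formaldehyde: 0, hydrogen cyanide: +2.
Net change = +2 − (-4) = +6.

+6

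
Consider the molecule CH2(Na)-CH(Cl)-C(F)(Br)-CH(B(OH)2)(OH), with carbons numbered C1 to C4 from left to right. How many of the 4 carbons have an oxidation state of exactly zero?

Count +1 for every bond to an atom more electronegative than carbon and −1 for every bond to one less electronegative; C–C bonds are 0. Tallying each carbon:
C1: 1C, 2H, 1Na → 0 − 2 − 1 = -3
C2: 2C, 1H, 1Cl → 0 − 1 + 1 = 0
C3: 2C, 1F, 1Br → 0 + 1 + 1 = +2
C4: 1C, 1H, 1O, 1B → 0 − 1 + 1 − 1 = -1
1 carbon (C2) meets the condition.

1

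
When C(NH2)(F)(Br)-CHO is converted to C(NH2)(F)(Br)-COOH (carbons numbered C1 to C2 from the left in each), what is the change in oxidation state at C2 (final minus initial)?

Before: C2 has 1 bond to C, 1 bond to H, 2 bonds to O → oxidation state +1.
After: C2 has 1 bond to C, 3 bonds to O → oxidation state +3.
Δ = +3 − (+1) = +2, so this is an oxidation at C2.

+2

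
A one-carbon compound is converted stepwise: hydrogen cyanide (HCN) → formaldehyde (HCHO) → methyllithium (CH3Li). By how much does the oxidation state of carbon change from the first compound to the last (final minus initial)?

-6

Carbon oxidation states along the series — hydrogen cyanide: +2, formaldehyde: 0, methyllithium: -4.
Net change = -4 − (+2) = -6.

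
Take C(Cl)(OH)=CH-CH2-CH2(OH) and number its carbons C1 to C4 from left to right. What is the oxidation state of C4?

C4 has one bond to C (0), one bond to H (-1), one bond to O (+1), one bond to H (-1).
Oxidation state = 0 − 1 + 1 − 1 = -1.

-1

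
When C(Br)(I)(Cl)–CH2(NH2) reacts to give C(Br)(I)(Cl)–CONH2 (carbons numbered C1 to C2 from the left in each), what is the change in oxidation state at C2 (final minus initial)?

Before: C2 has 1 bond to C, 2 bonds to H, 1 bond to N → oxidation state -1.
After: C2 has 1 bond to C, 2 bonds to O, 1 bond to N → oxidation state +3.
Δ = +3 − (-1) = +4, so this is an oxidation at C2.

+4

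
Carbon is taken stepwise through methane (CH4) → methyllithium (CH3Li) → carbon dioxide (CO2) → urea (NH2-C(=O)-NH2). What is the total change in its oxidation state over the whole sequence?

+8

Carbon oxidation states along the series — methane: -4, methyllithium: -4, carbon dioxide: +4, urea: +4.
Net change = +4 − (-4) = +8.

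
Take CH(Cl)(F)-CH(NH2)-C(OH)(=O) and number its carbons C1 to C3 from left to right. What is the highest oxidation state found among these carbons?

Tallying each carbon's bonds:
C1: 1C, 1H, 1F, 1Cl → 0 − 1 + 1 + 1 = +1
C2: 2C, 1H, 1N → 0 − 1 + 1 = 0
C3: 1C, 3O → 0 + 3 = +3
The highest value is +3.

+3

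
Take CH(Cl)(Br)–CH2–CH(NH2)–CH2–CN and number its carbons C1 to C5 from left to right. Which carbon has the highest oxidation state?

Tallying each carbon's bonds:
C1: 1C, 1H, 1Cl, 1Br → 0 − 1 + 1 + 1 = +1
C2: 2C, 2H → 0 − 2 = -2
C3: 2C, 1H, 1N → 0 − 1 + 1 = 0
C4: 2C, 2H → 0 − 2 = -2
C5: 1C, 3N → 0 + 3 = +3
The most oxidised carbon is C5 at +3.

C5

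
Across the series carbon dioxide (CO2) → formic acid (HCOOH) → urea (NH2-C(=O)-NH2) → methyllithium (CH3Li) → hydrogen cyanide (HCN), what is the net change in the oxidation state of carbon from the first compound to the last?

Carbon oxidation states along the series — carbon dioxide: +4, formic acid: +2, urea: +4, methyllithium: -4, hydrogen cyanide: +2.
Net change = +2 − (+4) = -2.

-2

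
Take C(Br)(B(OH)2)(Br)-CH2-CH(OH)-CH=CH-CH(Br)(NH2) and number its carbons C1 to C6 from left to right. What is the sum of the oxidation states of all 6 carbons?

Tallying each carbon's bonds:
C1: 1C, 2Br, 1B → 0 + 2 − 1 = +1
C2: 2C, 2H → 0 − 2 = -2
C3: 2C, 1H, 1O → 0 − 1 + 1 = 0
C4: 3C, 1H → 0 − 1 = -1
C5: 3C, 1H → 0 − 1 = -1
C6: 1C, 1H, 1N, 1Br → 0 − 1 + 1 + 1 = +1
Sum = +1 − 2 + 0 − 1 − 1 + 1 = -2.

-2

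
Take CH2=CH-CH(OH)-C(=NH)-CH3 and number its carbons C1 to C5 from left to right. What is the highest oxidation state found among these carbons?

Count +1 for every bond to an atom more electronegative than carbon and −1 for every bond to one less electronegative; C–C bonds are 0. Tallying each carbon:
C1: 2C, 2H → 0 − 2 = -2
C2: 3C, 1H → 0 − 1 = -1
C3: 2C, 1H, 1O → 0 − 1 + 1 = 0
C4: 2C, 2N → 0 + 2 = +2
C5: 1C, 3H → 0 − 3 = -3
The highest value is +2.

+2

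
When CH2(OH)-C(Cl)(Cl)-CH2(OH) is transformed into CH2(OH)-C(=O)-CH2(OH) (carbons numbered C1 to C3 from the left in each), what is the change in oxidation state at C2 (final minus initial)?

0

Before: C2 has 2 bonds to C, 2 bonds to Cl → oxidation state +2.
After: C2 has 2 bonds to C, 2 bonds to O → oxidation state +2.
Δ = +2 − (+2) = 0, so no net redox change at C2.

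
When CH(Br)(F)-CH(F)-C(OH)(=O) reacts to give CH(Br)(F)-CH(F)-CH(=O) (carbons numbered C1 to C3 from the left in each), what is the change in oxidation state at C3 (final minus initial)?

Before: C3 has 1 bond to C, 3 bonds to O → oxidation state +3.
After: C3 has 1 bond to C, 1 bond to H, 2 bonds to O → oxidation state +1.
Δ = +1 − (+3) = -2, so this is a reduction at C3.

-2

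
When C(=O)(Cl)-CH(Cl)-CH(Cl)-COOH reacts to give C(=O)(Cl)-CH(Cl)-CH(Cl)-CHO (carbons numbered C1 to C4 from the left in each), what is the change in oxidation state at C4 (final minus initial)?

-2

Before: C4 has 1 bond to C, 3 bonds to O → oxidation state +3.
After: C4 has 1 bond to C, 1 bond to H, 2 bonds to O → oxidation state +1.
Δ = +1 − (+3) = -2, so this is a reduction at C4.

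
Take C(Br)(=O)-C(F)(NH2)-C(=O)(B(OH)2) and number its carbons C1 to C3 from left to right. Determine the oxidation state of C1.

C1 has one bond to C (0), one bond to Br (+1), a double bond to O (2×+1 = +2).
Oxidation state = 0 + 1 + 2 = +3.

+3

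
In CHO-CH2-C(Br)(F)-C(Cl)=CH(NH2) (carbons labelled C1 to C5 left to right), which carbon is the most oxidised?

Tallying each carbon's bonds:
C1: 1C, 1H, 2O → 0 − 1 + 2 = +1
C2: 2C, 2H → 0 − 2 = -2
C3: 2C, 1F, 1Br → 0 + 1 + 1 = +2
C4: 3C, 1Cl → 0 + 1 = +1
C5: 2C, 1H, 1N → 0 − 1 + 1 = 0
The most oxidised carbon is C3 at +2.

C3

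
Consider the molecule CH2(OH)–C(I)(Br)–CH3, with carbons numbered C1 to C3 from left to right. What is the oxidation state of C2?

C2 has one bond to C (0), one bond to C (0), one bond to I (+1), one bond to Br (+1).
Oxidation state = 0 + 0 + 1 + 1 = +2.

+2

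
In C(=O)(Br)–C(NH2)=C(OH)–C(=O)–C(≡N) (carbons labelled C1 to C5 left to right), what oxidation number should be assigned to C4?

C4 has one bond to C (0), one bond to C (0), a double bond to O (2×+1 = +2).
Oxidation state = 0 + 0 + 2 = +2.

+2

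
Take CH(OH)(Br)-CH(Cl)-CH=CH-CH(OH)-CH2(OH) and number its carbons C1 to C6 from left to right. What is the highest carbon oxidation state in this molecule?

Count +1 for every bond to an atom more electronegative than carbon and −1 for every bond to one less electronegative; C–C bonds are 0. Tallying each carbon:
C1: 1C, 1H, 1O, 1Br → 0 − 1 + 1 + 1 = +1
C2: 2C, 1H, 1Cl → 0 − 1 + 1 = 0
C3: 3C, 1H → 0 − 1 = -1
C4: 3C, 1H → 0 − 1 = -1
C5: 2C, 1H, 1O → 0 − 1 + 1 = 0
C6: 1C, 2H, 1O → 0 − 2 + 1 = -1
The highest value is +1.

+1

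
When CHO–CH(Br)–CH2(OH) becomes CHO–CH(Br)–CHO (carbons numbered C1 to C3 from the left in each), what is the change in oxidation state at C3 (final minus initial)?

+2

Before: C3 has 1 bond to C, 2 bonds to H, 1 bond to O → oxidation state -1.
After: C3 has 1 bond to C, 1 bond to H, 2 bonds to O → oxidation state +1.
Δ = +1 − (-1) = +2, so this is an oxidation at C3.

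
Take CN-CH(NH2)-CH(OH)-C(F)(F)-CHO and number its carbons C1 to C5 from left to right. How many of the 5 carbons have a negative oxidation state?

Tallying each carbon's bonds:
C1: 1C, 3N → 0 + 3 = +3
C2: 2C, 1H, 1N → 0 − 1 + 1 = 0
C3: 2C, 1H, 1O → 0 − 1 + 1 = 0
C4: 2C, 2F → 0 + 2 = +2
C5: 1C, 1H, 2O → 0 − 1 + 2 = +1
0 carbons meet the condition.

0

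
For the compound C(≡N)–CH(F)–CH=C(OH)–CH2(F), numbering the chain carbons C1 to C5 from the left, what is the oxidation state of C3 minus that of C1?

-4

C3: 3C, 1H → 0 − 1 = -1
C1: 1C, 3N → 0 + 3 = +3
Difference: -1 − (+3) = -4.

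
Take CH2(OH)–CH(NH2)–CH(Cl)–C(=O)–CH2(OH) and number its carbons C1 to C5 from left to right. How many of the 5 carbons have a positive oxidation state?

Tallying each carbon's bonds:
C1: 1C, 2H, 1O → 0 − 2 + 1 = -1
C2: 2C, 1H, 1N → 0 − 1 + 1 = 0
C3: 2C, 1H, 1Cl → 0 − 1 + 1 = 0
C4: 2C, 2O → 0 + 2 = +2
C5: 1C, 2H, 1O → 0 − 2 + 1 = -1
1 carbon (C4) meets the condition.

1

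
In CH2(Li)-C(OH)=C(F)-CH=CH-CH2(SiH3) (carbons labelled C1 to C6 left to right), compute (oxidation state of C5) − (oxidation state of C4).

0

C5: 3C, 1H → 0 − 1 = -1
C4: 3C, 1H → 0 − 1 = -1
Difference: -1 − (-1) = 0.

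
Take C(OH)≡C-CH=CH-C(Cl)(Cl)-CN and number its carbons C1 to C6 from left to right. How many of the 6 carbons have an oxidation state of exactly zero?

Each bond to a more electronegative atom (O, N, halogen) counts +1, each bond to a less electronegative atom (H, metal, B, Si) counts −1, and each C–C bond counts 0. Tallying each carbon:
C1: 3C, 1O → 0 + 1 = +1
C2: 4C → 0 = 0
C3: 3C, 1H → 0 − 1 = -1
C4: 3C, 1H → 0 − 1 = -1
C5: 2C, 2Cl → 0 + 2 = +2
C6: 1C, 3N → 0 + 3 = +3
1 carbon (C2) meets the condition.

1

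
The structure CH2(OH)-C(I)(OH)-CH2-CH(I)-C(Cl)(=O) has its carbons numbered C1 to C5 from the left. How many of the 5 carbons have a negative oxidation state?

2

Tallying each carbon's bonds:
C1: 1C, 2H, 1O → 0 − 2 + 1 = -1
C2: 2C, 1O, 1I → 0 + 1 + 1 = +2
C3: 2C, 2H → 0 − 2 = -2
C4: 2C, 1H, 1I → 0 − 1 + 1 = 0
C5: 1C, 2O, 1Cl → 0 + 2 + 1 = +3
2 carbons (C1, C3) meet the condition.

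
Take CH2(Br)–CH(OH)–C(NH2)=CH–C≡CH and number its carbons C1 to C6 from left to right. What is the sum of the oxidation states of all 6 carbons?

-2

Count +1 for every bond to an atom more electronegative than carbon and −1 for every bond to one less electronegative; C–C bonds are 0. Tallying each carbon:
C1: 1C, 2H, 1Br → 0 − 2 + 1 = -1
C2: 2C, 1H, 1O → 0 − 1 + 1 = 0
C3: 3C, 1N → 0 + 1 = +1
C4: 3C, 1H → 0 − 1 = -1
C5: 4C → 0 = 0
C6: 3C, 1H → 0 − 1 = -1
Sum = -1 + 0 + 1 − 1 + 0 − 1 = -2.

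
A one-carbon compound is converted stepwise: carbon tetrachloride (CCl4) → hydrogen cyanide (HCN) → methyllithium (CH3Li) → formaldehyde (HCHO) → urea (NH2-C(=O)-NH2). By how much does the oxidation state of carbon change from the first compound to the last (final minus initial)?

0

Carbon oxidation states along the series — carbon tetrachloride: +4, hydrogen cyanide: +2, methyllithium: -4, formaldehyde: 0, urea: +4.
Net change = +4 − (+4) = 0.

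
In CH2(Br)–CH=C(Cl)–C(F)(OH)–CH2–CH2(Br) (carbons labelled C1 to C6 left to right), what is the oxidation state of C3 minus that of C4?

C3: 3C, 1Cl → 0 + 1 = +1
C4: 2C, 1O, 1F → 0 + 1 + 1 = +2
Difference: +1 − (+2) = -1.

-1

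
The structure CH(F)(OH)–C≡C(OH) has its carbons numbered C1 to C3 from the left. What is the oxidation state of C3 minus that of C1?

0

C3: 3C, 1O → 0 + 1 = +1
C1: 1C, 1H, 1O, 1F → 0 − 1 + 1 + 1 = +1
Difference: +1 − (+1) = 0.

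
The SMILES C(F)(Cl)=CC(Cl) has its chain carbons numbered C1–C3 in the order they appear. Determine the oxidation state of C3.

Assign +1 per bond to O/N/halogen, −1 per bond to H or an electropositive element, and 0 per bond to carbon.
C3 has one bond to C (0), one bond to H (-1), one bond to H (-1), one bond to Cl (+1).
Oxidation state = 0 − 1 − 1 + 1 = -1.

-1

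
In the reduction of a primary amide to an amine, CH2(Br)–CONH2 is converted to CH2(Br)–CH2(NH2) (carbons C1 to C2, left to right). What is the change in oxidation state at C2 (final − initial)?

Before: C2 has 1 bond to C, 2 bonds to O, 1 bond to N → oxidation state +3.
After: C2 has 1 bond to C, 2 bonds to H, 1 bond to N → oxidation state -1.
Δ = -1 − (+3) = -4, so this is a reduction at C2.

-4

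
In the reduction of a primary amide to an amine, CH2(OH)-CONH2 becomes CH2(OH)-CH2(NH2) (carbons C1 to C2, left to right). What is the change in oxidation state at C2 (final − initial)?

-4

Before: C2 has 1 bond to C, 2 bonds to O, 1 bond to N → oxidation state +3.
After: C2 has 1 bond to C, 2 bonds to H, 1 bond to N → oxidation state -1.
Δ = -1 − (+3) = -4, so this is a reduction at C2.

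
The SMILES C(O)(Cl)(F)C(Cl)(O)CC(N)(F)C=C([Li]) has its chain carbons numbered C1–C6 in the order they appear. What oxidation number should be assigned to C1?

Bonds to more-electronegative neighbours contribute +1 each, bonds to H or metals contribute −1 each, and C–C bonds contribute 0.
C1 has one bond to C (0), one bond to O (+1), one bond to Cl (+1), one bond to F (+1).
Oxidation state = 0 + 1 + 1 + 1 = +3.

+3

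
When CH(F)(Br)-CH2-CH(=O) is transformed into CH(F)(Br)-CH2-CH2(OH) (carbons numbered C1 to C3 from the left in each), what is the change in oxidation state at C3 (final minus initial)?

-2

Before: C3 has 1 bond to C, 1 bond to H, 2 bonds to O → oxidation state +1.
After: C3 has 1 bond to C, 2 bonds to H, 1 bond to O → oxidation state -1.
Δ = -1 − (+1) = -2, so this is a reduction at C3.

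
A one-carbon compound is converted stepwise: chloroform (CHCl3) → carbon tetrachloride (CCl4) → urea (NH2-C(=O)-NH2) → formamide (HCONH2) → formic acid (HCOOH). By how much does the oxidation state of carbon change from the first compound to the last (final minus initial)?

0

Carbon oxidation states along the series — chloroform: +2, carbon tetrachloride: +4, urea: +4, formamide: +2, formic acid: +2.
Net change = +2 − (+2) = 0.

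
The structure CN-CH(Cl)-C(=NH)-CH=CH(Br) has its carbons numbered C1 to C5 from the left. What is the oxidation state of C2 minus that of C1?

-3

C2: 2C, 1H, 1Cl → 0 − 1 + 1 = 0
C1: 1C, 3N → 0 + 3 = +3
Difference: 0 − (+3) = -3.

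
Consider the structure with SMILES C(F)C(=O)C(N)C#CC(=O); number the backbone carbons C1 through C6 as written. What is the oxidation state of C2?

+2

C2 has one bond to C (0), one bond to C (0), a double bond to O (2×+1 = +2).
Oxidation state = 0 + 0 + 2 = +2.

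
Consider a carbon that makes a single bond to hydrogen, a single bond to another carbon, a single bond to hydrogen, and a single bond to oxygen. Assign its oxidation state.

The carbon has one bond to C (0), one bond to O (+1), one bond to H (-1), one bond to H (-1).
Oxidation state = 0 + 1 − 1 − 1 = -1.

-1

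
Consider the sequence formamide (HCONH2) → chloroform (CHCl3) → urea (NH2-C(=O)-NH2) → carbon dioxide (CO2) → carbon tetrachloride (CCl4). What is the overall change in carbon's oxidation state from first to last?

+2

Carbon oxidation states along the series — formamide: +2, chloroform: +2, urea: +4, carbon dioxide: +4, carbon tetrachloride: +4.
Net change = +4 − (+2) = +2.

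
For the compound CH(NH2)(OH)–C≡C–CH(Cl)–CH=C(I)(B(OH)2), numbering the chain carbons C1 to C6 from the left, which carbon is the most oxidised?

C1

Assign +1 per bond to O/N/halogen, −1 per bond to H or an electropositive element, and 0 per bond to carbon. Tallying each carbon:
C1: 1C, 1H, 1O, 1N → 0 − 1 + 1 + 1 = +1
C2: 4C → 0 = 0
C3: 4C → 0 = 0
C4: 2C, 1H, 1Cl → 0 − 1 + 1 = 0
C5: 3C, 1H → 0 − 1 = -1
C6: 2C, 1I, 1B → 0 + 1 − 1 = 0
The most oxidised carbon is C1 at +1.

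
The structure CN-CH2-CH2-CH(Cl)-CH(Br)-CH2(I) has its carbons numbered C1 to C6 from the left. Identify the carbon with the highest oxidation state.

C1

Assign +1 per bond to O/N/halogen, −1 per bond to H or an electropositive element, and 0 per bond to carbon. Tallying each carbon:
C1: 1C, 3N → 0 + 3 = +3
C2: 2C, 2H → 0 − 2 = -2
C3: 2C, 2H → 0 − 2 = -2
C4: 2C, 1H, 1Cl → 0 − 1 + 1 = 0
C5: 2C, 1H, 1Br → 0 − 1 + 1 = 0
C6: 1C, 2H, 1I → 0 − 2 + 1 = -1
The most oxidised carbon is C1 at +3.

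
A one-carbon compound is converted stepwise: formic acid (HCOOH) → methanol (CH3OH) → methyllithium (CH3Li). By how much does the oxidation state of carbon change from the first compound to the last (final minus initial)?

-6

Carbon oxidation states along the series — formic acid: +2, methanol: -2, methyllithium: -4.
Net change = -4 − (+2) = -6.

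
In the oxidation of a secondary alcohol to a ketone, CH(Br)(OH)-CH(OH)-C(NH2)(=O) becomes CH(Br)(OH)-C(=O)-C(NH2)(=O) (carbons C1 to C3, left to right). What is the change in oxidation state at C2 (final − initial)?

+2

Before: C2 has 2 bonds to C, 1 bond to H, 1 bond to O → oxidation state 0.
After: C2 has 2 bonds to C, 2 bonds to O → oxidation state +2.
Δ = +2 − (0) = +2, so this is an oxidation at C2.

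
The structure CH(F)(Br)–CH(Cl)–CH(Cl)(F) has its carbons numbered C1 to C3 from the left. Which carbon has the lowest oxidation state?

C2

Each bond to a more electronegative atom (O, N, halogen) counts +1, each bond to a less electronegative atom (H, metal, B, Si) counts −1, and each C–C bond counts 0. Tallying each carbon:
C1: 1C, 1H, 1F, 1Br → 0 − 1 + 1 + 1 = +1
C2: 2C, 1H, 1Cl → 0 − 1 + 1 = 0
C3: 1C, 1H, 1F, 1Cl → 0 − 1 + 1 + 1 = +1
The most reduced carbon is C2 at 0.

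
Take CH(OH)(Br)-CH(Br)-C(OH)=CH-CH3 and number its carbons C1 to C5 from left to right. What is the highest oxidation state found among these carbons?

+1

Tallying each carbon's bonds:
C1: 1C, 1H, 1O, 1Br → 0 − 1 + 1 + 1 = +1
C2: 2C, 1H, 1Br → 0 − 1 + 1 = 0
C3: 3C, 1O → 0 + 1 = +1
C4: 3C, 1H → 0 − 1 = -1
C5: 1C, 3H → 0 − 3 = -3
The highest value is +1.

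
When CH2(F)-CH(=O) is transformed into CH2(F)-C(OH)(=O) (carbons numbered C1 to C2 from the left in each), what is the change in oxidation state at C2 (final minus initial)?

Before: C2 has 1 bond to C, 1 bond to H, 2 bonds to O → oxidation state +1.
After: C2 has 1 bond to C, 3 bonds to O → oxidation state +3.
Δ = +3 − (+1) = +2, so this is an oxidation at C2.

+2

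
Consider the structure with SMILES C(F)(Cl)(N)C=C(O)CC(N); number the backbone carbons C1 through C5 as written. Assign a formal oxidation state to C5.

-1

Each bond to a more electronegative atom (O, N, halogen) counts +1, each bond to a less electronegative atom (H, metal, B, Si) counts −1, and each C–C bond counts 0.
C5 has one bond to C (0), one bond to H (-1), one bond to H (-1), one bond to N (+1).
Oxidation state = 0 − 1 − 1 + 1 = -1.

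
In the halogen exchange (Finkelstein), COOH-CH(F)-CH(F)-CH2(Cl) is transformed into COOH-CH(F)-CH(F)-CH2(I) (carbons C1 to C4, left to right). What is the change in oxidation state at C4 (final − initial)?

0

Before: C4 has 1 bond to C, 2 bonds to H, 1 bond to Cl → oxidation state -1.
After: C4 has 1 bond to C, 2 bonds to H, 1 bond to I → oxidation state -1.
Δ = -1 − (-1) = 0, so no net redox change at C4.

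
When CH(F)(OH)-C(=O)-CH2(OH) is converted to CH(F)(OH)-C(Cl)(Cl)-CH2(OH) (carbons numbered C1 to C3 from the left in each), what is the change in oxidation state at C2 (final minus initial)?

0

Before: C2 has 2 bonds to C, 2 bonds to O → oxidation state +2.
After: C2 has 2 bonds to C, 2 bonds to Cl → oxidation state +2.
Δ = +2 − (+2) = 0, so no net redox change at C2.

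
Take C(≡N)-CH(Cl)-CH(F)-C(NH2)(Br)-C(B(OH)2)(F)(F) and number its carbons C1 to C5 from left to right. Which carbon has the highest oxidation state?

Tallying each carbon's bonds:
C1: 1C, 3N → 0 + 3 = +3
C2: 2C, 1H, 1Cl → 0 − 1 + 1 = 0
C3: 2C, 1H, 1F → 0 − 1 + 1 = 0
C4: 2C, 1N, 1Br → 0 + 1 + 1 = +2
C5: 1C, 2F, 1B → 0 + 2 − 1 = +1
The most oxidised carbon is C1 at +3.

C1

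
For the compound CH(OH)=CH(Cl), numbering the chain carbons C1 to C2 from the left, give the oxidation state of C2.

0

Bonds to more-electronegative neighbours contribute +1 each, bonds to H or metals contribute −1 each, and C–C bonds contribute 0.
C2 has a double bond to C (2×0 = 0), one bond to Cl (+1), one bond to H (-1).
Oxidation state = 0 + 1 − 1 = 0.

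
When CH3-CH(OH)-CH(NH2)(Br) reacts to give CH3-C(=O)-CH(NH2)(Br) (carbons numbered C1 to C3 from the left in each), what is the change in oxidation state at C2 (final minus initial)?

Before: C2 has 2 bonds to C, 1 bond to H, 1 bond to O → oxidation state 0.
After: C2 has 2 bonds to C, 2 bonds to O → oxidation state +2.
Δ = +2 − (0) = +2, so this is an oxidation at C2.

+2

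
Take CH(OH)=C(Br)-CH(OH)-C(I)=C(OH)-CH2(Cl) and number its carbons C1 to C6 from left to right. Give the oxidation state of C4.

+1

Assign +1 per bond to O/N/halogen, −1 per bond to H or an electropositive element, and 0 per bond to carbon.
C4 has one bond to C (0), a double bond to C (2×0 = 0), one bond to I (+1).
Oxidation state = 0 + 0 + 1 = +1.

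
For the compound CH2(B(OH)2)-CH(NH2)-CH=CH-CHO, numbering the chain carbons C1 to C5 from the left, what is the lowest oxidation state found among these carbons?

Tallying each carbon's bonds:
C1: 1C, 2H, 1B → 0 − 2 − 1 = -3
C2: 2C, 1H, 1N → 0 − 1 + 1 = 0
C3: 3C, 1H → 0 − 1 = -1
C4: 3C, 1H → 0 − 1 = -1
C5: 1C, 1H, 2O → 0 − 1 + 2 = +1
The lowest value is -3.

-3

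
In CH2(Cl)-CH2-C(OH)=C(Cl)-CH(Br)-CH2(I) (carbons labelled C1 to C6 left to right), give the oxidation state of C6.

C6 has one bond to C (0), one bond to H (-1), one bond to H (-1), one bond to I (+1).
Oxidation state = 0 − 1 − 1 + 1 = -1.

-1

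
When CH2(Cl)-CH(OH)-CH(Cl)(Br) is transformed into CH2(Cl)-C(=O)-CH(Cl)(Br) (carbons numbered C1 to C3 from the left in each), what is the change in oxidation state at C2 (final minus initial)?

+2

Before: C2 has 2 bonds to C, 1 bond to H, 1 bond to O → oxidation state 0.
After: C2 has 2 bonds to C, 2 bonds to O → oxidation state +2.
Δ = +2 − (0) = +2, so this is an oxidation at C2.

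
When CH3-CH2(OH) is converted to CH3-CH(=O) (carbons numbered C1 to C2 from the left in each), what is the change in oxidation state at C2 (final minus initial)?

Before: C2 has 1 bond to C, 2 bonds to H, 1 bond to O → oxidation state -1.
After: C2 has 1 bond to C, 1 bond to H, 2 bonds to O → oxidation state +1.
Δ = +1 − (-1) = +2, so this is an oxidation at C2.

+2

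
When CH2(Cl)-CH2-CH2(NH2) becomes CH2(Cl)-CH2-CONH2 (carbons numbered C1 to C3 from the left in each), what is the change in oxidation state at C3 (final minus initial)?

Before: C3 has 1 bond to C, 2 bonds to H, 1 bond to N → oxidation state -1.
After: C3 has 1 bond to C, 2 bonds to O, 1 bond to N → oxidation state +3.
Δ = +3 − (-1) = +4, so this is an oxidation at C3.

+4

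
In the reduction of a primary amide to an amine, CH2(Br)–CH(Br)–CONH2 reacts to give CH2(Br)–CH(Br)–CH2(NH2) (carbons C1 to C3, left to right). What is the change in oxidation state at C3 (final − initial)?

Before: C3 has 1 bond to C, 2 bonds to O, 1 bond to N → oxidation state +3.
After: C3 has 1 bond to C, 2 bonds to H, 1 bond to N → oxidation state -1.
Δ = -1 − (+3) = -4, so this is a reduction at C3.

-4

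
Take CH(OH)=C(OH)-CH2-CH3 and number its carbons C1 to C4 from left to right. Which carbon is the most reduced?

C4

Assign +1 per bond to O/N/halogen, −1 per bond to H or an electropositive element, and 0 per bond to carbon. Tallying each carbon:
C1: 2C, 1H, 1O → 0 − 1 + 1 = 0
C2: 3C, 1O → 0 + 1 = +1
C3: 2C, 2H → 0 − 2 = -2
C4: 1C, 3H → 0 − 3 = -3
The most reduced carbon is C4 at -3.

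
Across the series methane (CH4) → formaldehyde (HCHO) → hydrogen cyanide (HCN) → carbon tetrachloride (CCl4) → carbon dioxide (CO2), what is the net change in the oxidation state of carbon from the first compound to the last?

Carbon oxidation states along the series — methane: -4, formaldehyde: 0, hydrogen cyanide: +2, carbon tetrachloride: +4, carbon dioxide: +4.
Net change = +4 − (-4) = +8.

+8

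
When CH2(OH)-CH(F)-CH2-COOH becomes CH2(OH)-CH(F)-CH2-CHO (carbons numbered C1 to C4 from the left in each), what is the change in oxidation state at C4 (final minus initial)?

-2

Before: C4 has 1 bond to C, 3 bonds to O → oxidation state +3.
After: C4 has 1 bond to C, 1 bond to H, 2 bonds to O → oxidation state +1.
Δ = +1 − (+3) = -2, so this is a reduction at C4.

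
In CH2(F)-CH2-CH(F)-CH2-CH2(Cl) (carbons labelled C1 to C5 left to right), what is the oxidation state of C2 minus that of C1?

-1

C2: 2C, 2H → 0 − 2 = -2
C1: 1C, 2H, 1F → 0 − 2 + 1 = -1
Difference: -2 − (-1) = -1.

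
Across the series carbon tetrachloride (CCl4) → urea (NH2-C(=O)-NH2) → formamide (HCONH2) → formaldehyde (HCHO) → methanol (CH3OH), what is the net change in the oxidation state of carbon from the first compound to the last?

Carbon oxidation states along the series — carbon tetrachloride: +4, urea: +4, formamide: +2, formaldehyde: 0, methanol: -2.
Net change = -2 − (+4) = -6.

-6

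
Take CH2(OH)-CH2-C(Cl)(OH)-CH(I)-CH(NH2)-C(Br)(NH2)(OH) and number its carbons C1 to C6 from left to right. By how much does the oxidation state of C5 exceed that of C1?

C5: 2C, 1H, 1N → 0 − 1 + 1 = 0
C1: 1C, 2H, 1O → 0 − 2 + 1 = -1
Difference: 0 − (-1) = +1.

+1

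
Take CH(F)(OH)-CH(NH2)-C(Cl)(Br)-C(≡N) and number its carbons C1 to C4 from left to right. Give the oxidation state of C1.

C1 has one bond to C (0), one bond to F (+1), one bond to H (-1), one bond to O (+1).
Oxidation state = 0 + 1 − 1 + 1 = +1.

+1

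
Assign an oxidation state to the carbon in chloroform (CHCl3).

Assign +1 per bond to O/N/halogen, −1 per bond to H or an electropositive element, and 0 per bond to carbon.
The carbon has one bond to H (-1), one bond to Cl (+1), one bond to Cl (+1), one bond to Cl (+1).
Oxidation state = -1 + 1 + 1 + 1 = +2.

+2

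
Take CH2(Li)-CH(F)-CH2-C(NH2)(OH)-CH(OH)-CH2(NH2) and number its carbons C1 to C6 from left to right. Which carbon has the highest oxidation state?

Tallying each carbon's bonds:
C1: 1C, 2H, 1Li → 0 − 2 − 1 = -3
C2: 2C, 1H, 1F → 0 − 1 + 1 = 0
C3: 2C, 2H → 0 − 2 = -2
C4: 2C, 1O, 1N → 0 + 1 + 1 = +2
C5: 2C, 1H, 1O → 0 − 1 + 1 = 0
C6: 1C, 2H, 1N → 0 − 2 + 1 = -1
The most oxidised carbon is C4 at +2.

C4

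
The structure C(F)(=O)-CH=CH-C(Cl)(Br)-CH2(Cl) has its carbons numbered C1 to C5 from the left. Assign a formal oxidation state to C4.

Count +1 for every bond to an atom more electronegative than carbon and −1 for every bond to one less electronegative; C–C bonds are 0.
C4 has one bond to C (0), one bond to C (0), one bond to Cl (+1), one bond to Br (+1).
Oxidation state = 0 + 0 + 1 + 1 = +2.

+2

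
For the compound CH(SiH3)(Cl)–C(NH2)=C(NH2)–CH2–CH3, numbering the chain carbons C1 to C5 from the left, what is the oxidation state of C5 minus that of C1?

-2

C5: 1C, 3H → 0 − 3 = -3
C1: 1C, 1H, 1Cl, 1Si → 0 − 1 + 1 − 1 = -1
Difference: -3 − (-1) = -2.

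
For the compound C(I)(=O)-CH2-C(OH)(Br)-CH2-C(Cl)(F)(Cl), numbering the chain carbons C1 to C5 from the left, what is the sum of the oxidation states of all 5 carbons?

Tallying each carbon's bonds:
C1: 1C, 2O, 1I → 0 + 2 + 1 = +3
C2: 2C, 2H → 0 − 2 = -2
C3: 2C, 1O, 1Br → 0 + 1 + 1 = +2
C4: 2C, 2H → 0 − 2 = -2
C5: 1C, 1F, 2Cl → 0 + 1 + 2 = +3
Sum = +3 − 2 + 2 − 2 + 3 = +4.

+4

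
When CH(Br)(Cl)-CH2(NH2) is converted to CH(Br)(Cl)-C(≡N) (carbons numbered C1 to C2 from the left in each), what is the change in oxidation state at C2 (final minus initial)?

+4

Before: C2 has 1 bond to C, 2 bonds to H, 1 bond to N → oxidation state -1.
After: C2 has 1 bond to C, 3 bonds to N → oxidation state +3.
Δ = +3 − (-1) = +4, so this is an oxidation at C2.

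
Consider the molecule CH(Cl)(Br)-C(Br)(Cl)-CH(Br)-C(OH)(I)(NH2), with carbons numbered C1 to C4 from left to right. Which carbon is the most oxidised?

C4

Tallying each carbon's bonds:
C1: 1C, 1H, 1Cl, 1Br → 0 − 1 + 1 + 1 = +1
C2: 2C, 1Cl, 1Br → 0 + 1 + 1 = +2
C3: 2C, 1H, 1Br → 0 − 1 + 1 = 0
C4: 1C, 1O, 1N, 1I → 0 + 1 + 1 + 1 = +3
The most oxidised carbon is C4 at +3.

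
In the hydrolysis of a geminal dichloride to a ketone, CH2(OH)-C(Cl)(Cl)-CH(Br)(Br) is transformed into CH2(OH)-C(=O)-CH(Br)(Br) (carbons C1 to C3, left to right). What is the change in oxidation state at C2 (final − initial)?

0

Before: C2 has 2 bonds to C, 2 bonds to Cl → oxidation state +2.
After: C2 has 2 bonds to C, 2 bonds to O → oxidation state +2.
Δ = +2 − (+2) = 0, so no net redox change at C2.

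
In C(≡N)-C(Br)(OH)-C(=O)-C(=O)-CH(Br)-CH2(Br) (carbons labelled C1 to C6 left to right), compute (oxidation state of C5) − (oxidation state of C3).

-2

C5: 2C, 1H, 1Br → 0 − 1 + 1 = 0
C3: 2C, 2O → 0 + 2 = +2
Difference: 0 − (+2) = -2.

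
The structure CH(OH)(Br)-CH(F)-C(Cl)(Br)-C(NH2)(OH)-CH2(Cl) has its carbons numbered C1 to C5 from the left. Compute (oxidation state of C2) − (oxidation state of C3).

C2: 2C, 1H, 1F → 0 − 1 + 1 = 0
C3: 2C, 1Cl, 1Br → 0 + 1 + 1 = +2
Difference: 0 − (+2) = -2.

-2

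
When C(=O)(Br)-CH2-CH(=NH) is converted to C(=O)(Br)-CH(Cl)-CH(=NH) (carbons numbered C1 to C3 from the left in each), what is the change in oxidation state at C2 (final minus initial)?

+2

Before: C2 has 2 bonds to C, 2 bonds to H → oxidation state -2.
After: C2 has 2 bonds to C, 1 bond to H, 1 bond to Cl → oxidation state 0.
Δ = 0 − (-2) = +2, so this is an oxidation at C2.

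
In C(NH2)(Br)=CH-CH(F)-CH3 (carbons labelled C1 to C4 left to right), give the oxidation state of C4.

Bonds to more-electronegative neighbours contribute +1 each, bonds to H or metals contribute −1 each, and C–C bonds contribute 0.
C4 has one bond to C (0), one bond to H (-1), one bond to H (-1), one bond to H (-1).
Oxidation state = 0 − 1 − 1 − 1 = -3.

-3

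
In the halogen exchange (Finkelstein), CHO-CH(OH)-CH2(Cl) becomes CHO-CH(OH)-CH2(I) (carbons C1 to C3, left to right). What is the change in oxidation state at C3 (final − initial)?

0

Before: C3 has 1 bond to C, 2 bonds to H, 1 bond to Cl → oxidation state -1.
After: C3 has 1 bond to C, 2 bonds to H, 1 bond to I → oxidation state -1.
Δ = -1 − (-1) = 0, so no net redox change at C3.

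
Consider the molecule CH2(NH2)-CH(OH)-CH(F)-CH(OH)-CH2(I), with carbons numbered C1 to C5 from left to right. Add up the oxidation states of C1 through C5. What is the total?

-2

Assign +1 per bond to O/N/halogen, −1 per bond to H or an electropositive element, and 0 per bond to carbon. Tallying each carbon:
C1: 1C, 2H, 1N → 0 − 2 + 1 = -1
C2: 2C, 1H, 1O → 0 − 1 + 1 = 0
C3: 2C, 1H, 1F → 0 − 1 + 1 = 0
C4: 2C, 1H, 1O → 0 − 1 + 1 = 0
C5: 1C, 2H, 1I → 0 − 2 + 1 = -1
Sum = -1 + 0 + 0 + 0 − 1 = -2.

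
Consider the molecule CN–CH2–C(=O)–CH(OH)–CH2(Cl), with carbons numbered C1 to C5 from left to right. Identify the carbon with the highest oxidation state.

Count +1 for every bond to an atom more electronegative than carbon and −1 for every bond to one less electronegative; C–C bonds are 0. Tallying each carbon:
C1: 1C, 3N → 0 + 3 = +3
C2: 2C, 2H → 0 − 2 = -2
C3: 2C, 2O → 0 + 2 = +2
C4: 2C, 1H, 1O → 0 − 1 + 1 = 0
C5: 1C, 2H, 1Cl → 0 − 2 + 1 = -1
The most oxidised carbon is C1 at +3.

C1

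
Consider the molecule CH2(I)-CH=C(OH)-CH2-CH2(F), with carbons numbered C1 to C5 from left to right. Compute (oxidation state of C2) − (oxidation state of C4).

+1

C2: 3C, 1H → 0 − 1 = -1
C4: 2C, 2H → 0 − 2 = -2
Difference: -1 − (-2) = +1.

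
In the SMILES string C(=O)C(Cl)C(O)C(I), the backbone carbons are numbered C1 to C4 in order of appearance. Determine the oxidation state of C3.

C3 has one bond to C (0), one bond to C (0), one bond to O (+1), one bond to H (-1).
Oxidation state = 0 + 0 + 1 − 1 = 0.

0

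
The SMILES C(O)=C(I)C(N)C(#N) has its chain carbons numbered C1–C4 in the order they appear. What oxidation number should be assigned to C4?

C4 has one bond to C (0), a triple bond to N (3×+1 = +3).
Oxidation state = 0 + 3 = +3.

+3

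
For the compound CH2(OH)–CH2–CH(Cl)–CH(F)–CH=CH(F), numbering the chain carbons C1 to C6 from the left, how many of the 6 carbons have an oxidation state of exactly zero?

3

Tallying each carbon's bonds:
C1: 1C, 2H, 1O → 0 − 2 + 1 = -1
C2: 2C, 2H → 0 − 2 = -2
C3: 2C, 1H, 1Cl → 0 − 1 + 1 = 0
C4: 2C, 1H, 1F → 0 − 1 + 1 = 0
C5: 3C, 1H → 0 − 1 = -1
C6: 2C, 1H, 1F → 0 − 1 + 1 = 0
3 carbons (C3, C4, C6) meet the condition.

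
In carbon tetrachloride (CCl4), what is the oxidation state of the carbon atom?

+4

Assign +1 per bond to O/N/halogen, −1 per bond to H or an electropositive element, and 0 per bond to carbon.
The carbon has one bond to Cl (+1), one bond to Cl (+1), one bond to Cl (+1), one bond to Cl (+1).
Oxidation state = +1 + 1 + 1 + 1 = +4.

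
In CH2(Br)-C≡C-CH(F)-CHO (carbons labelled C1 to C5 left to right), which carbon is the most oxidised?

Count +1 for every bond to an atom more electronegative than carbon and −1 for every bond to one less electronegative; C–C bonds are 0. Tallying each carbon:
C1: 1C, 2H, 1Br → 0 − 2 + 1 = -1
C2: 4C → 0 = 0
C3: 4C → 0 = 0
C4: 2C, 1H, 1F → 0 − 1 + 1 = 0
C5: 1C, 1H, 2O → 0 − 1 + 2 = +1
The most oxidised carbon is C5 at +1.

C5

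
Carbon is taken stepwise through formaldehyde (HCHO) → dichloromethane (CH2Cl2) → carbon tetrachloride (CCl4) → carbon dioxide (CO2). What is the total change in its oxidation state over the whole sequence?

+4

Carbon oxidation states along the series — formaldehyde: 0, dichloromethane: 0, carbon tetrachloride: +4, carbon dioxide: +4.
Net change = +4 − (0) = +4.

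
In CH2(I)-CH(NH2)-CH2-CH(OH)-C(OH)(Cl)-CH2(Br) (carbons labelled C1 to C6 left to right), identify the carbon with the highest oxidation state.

Count +1 for every bond to an atom more electronegative than carbon and −1 for every bond to one less electronegative; C–C bonds are 0. Tallying each carbon:
C1: 1C, 2H, 1I → 0 − 2 + 1 = -1
C2: 2C, 1H, 1N → 0 − 1 + 1 = 0
C3: 2C, 2H → 0 − 2 = -2
C4: 2C, 1H, 1O → 0 − 1 + 1 = 0
C5: 2C, 1O, 1Cl → 0 + 1 + 1 = +2
C6: 1C, 2H, 1Br → 0 − 2 + 1 = -1
The most oxidised carbon is C5 at +2.

C5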